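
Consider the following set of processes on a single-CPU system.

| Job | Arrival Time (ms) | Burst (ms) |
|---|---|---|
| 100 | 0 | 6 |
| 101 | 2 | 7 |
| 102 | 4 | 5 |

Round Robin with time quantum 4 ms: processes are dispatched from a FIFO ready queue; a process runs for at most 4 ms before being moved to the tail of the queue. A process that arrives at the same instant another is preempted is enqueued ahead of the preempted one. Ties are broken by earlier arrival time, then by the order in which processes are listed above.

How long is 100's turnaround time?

14

Timeline: | 100 0-4 | 101 4-8 | 102 8-12 | 100 12-14 | 101 14-17 | 102 17-18 |
Completion: 100=14  101=17  102=18
Turnaround(100) = completion − arrival = 14 − 0 = 14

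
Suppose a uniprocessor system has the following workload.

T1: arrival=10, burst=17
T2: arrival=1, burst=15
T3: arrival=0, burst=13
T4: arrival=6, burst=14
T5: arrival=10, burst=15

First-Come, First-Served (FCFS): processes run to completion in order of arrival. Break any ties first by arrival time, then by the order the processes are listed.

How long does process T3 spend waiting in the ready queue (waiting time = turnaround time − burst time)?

0

Schedule: | T3 0-13 | T2 13-28 | T4 28-42 | T1 42-59 | T5 59-74 |
Completion: T1=59  T2=28  T3=13  T4=42  T5=74
Waiting(T3) = turnaround − burst = 13 − 13 = 0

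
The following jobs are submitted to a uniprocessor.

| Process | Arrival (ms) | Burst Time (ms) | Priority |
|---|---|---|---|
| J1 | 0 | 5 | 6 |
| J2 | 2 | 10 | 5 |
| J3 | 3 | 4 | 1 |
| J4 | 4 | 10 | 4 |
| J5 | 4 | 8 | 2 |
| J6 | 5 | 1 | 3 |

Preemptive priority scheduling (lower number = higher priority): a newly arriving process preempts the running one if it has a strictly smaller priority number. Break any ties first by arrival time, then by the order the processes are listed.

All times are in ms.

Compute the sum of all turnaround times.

Schedule: | J1 0-2 | J2 2-3 | J3 3-7 | J5 7-15 | J6 15-16 | J4 16-26 | J2 26-35 | J1 35-38 |
Completion: J1=38  J2=35  J3=7  J4=26  J5=15  J6=16
Turnaround = completion − arrival: J1=38, J2=33, J3=4, J4=22, J5=11, J6=11
Total turnaround = 38 + 33 + 4 + 22 + 11 + 11 = 119

119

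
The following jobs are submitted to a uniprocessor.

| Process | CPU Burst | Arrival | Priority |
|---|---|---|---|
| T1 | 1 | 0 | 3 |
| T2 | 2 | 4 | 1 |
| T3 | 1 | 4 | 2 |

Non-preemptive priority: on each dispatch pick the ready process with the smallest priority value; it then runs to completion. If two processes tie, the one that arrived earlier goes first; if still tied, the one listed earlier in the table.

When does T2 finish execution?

6

Timeline: | T1 0-1 | idle 1-4 | T2 4-6 | T3 6-7 |
Completion: T1=1  T2=6  T3=7
Turnaround (C−A): T1=1  T2=2  T3=3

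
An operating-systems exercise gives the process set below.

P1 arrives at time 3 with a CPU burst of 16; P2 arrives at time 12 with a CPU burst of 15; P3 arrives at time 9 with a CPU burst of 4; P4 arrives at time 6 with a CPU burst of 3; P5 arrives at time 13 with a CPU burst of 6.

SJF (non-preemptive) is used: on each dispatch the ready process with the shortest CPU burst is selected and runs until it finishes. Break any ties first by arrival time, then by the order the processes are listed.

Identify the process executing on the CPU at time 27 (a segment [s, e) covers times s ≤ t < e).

Gantt: | idle 0-3 | P1 3-19 | P4 19-22 | P3 22-26 | P5 26-32 | P2 32-47 |
Completion: P1=19  P2=47  P3=26  P4=22  P5=32
Turnaround (C−A): P1=16  P2=35  P3=17  P4=16  P5=19

P5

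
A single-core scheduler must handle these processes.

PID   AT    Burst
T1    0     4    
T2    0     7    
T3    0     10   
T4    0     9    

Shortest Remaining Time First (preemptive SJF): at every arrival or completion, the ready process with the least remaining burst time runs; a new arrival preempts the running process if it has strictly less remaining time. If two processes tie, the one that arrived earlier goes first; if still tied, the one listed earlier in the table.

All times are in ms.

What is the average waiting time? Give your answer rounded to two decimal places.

Schedule: | T1 0-4 | T2 4-11 | T4 11-20 | T3 20-30 |
Completion: T1=4  T2=11  T3=30  T4=20
Waiting times: T1=0, T2=4, T3=20, T4=11
Average waiting = (0+4+20+11) / 4 = 35/4 = 8.75

8.75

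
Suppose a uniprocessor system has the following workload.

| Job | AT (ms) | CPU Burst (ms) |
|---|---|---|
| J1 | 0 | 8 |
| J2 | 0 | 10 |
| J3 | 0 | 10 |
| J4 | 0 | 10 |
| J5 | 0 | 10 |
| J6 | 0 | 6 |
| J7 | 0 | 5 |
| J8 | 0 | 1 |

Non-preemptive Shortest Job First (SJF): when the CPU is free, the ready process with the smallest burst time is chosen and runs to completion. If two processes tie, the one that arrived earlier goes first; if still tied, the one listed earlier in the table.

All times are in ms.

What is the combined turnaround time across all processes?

Schedule: | J8 0-1 | J7 1-6 | J6 6-12 | J1 12-20 | J2 20-30 | J3 30-40 | J4 40-50 | J5 50-60 |
Completion: J1=20  J2=30  J3=40  J4=50  J5=60  J6=12  J7=6  J8=1
Turnaround = completion − arrival: J1=20, J2=30, J3=40, J4=50, J5=60, J6=12, J7=6, J8=1
Total turnaround = 20 + 30 + 40 + 50 + 60 + 12 + 6 + 1 = 219

219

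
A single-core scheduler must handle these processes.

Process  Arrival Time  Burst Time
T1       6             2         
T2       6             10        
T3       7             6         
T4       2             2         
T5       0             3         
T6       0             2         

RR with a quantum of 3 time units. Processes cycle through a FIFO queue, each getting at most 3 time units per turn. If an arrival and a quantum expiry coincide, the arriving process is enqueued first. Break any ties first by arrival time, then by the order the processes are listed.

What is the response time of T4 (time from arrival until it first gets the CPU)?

3

Timeline: | T5 0-3 | T6 3-5 | T4 5-7 | T1 7-9 | T2 9-12 | T3 12-15 | T2 15-18 | T3 18-21 | T2 21-25 |
Completion: T1=9  T2=25  T3=21  T4=7  T5=3  T6=5
Turnaround (C−A): T1=3  T2=19  T3=14  T4=5  T5=3  T6=5
Response(T4) = first start − arrival = 5 − 2 = 3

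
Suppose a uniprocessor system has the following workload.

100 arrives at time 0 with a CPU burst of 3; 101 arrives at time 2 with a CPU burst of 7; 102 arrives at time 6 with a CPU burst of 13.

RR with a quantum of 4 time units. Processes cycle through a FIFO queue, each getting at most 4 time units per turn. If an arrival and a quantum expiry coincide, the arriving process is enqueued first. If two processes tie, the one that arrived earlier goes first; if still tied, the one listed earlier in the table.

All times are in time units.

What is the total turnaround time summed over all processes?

Gantt: | 100 0-3 | 101 3-7 | 102 7-11 | 101 11-14 | 102 14-23 |
Completion: 100=3  101=14  102=23
Turnaround = completion − arrival: 100=3, 101=12, 102=17
Total turnaround = 3 + 12 + 17 = 32

32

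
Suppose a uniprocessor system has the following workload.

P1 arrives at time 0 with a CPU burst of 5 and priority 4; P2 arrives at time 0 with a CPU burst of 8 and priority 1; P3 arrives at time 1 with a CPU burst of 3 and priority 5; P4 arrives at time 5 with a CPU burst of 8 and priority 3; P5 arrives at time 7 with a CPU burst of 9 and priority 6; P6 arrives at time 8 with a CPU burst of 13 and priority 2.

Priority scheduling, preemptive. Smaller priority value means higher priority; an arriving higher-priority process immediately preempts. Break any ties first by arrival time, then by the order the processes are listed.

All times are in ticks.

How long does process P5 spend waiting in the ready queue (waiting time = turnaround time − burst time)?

Gantt: | P2 0-8 | P6 8-21 | P4 21-29 | P1 29-34 | P3 34-37 | P5 37-46 |
Completion: P1=34  P2=8  P3=37  P4=29  P5=46  P6=21
Waiting(P5) = turnaround − burst = 39 − 9 = 30

30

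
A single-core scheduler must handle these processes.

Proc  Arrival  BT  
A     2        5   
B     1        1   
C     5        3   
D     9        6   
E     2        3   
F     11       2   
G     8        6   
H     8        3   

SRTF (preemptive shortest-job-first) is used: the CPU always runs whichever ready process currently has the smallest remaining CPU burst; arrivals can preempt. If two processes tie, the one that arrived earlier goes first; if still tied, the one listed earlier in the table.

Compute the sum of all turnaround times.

65

Timeline: | idle 0-1 | B 1-2 | E 2-5 | C 5-8 | H 8-11 | F 11-13 | A 13-18 | G 18-24 | D 24-30 |
Completion: A=18  B=2  C=8  D=30  E=5  F=13  G=24  H=11
Turnaround (C−A): A=16  B=1  C=3  D=21  E=3  F=2  G=16  H=3
Turnaround = completion − arrival: A=16, B=1, C=3, D=21, E=3, F=2, G=16, H=3
Total turnaround = 16 + 1 + 3 + 21 + 3 + 2 + 16 + 3 = 65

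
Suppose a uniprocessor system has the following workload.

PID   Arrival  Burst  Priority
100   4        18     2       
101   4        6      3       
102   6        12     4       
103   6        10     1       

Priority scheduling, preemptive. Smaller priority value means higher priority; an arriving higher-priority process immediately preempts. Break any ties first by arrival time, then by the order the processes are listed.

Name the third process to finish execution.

Schedule: | idle 0-4 | 100 4-6 | 103 6-16 | 100 16-32 | 101 32-38 | 102 38-50 |
Completion: 100=32  101=38  102=50  103=16
Turnaround (C−A): 100=28  101=34  102=44  103=10
Finish order: 103 → 100 → 101 → 102

101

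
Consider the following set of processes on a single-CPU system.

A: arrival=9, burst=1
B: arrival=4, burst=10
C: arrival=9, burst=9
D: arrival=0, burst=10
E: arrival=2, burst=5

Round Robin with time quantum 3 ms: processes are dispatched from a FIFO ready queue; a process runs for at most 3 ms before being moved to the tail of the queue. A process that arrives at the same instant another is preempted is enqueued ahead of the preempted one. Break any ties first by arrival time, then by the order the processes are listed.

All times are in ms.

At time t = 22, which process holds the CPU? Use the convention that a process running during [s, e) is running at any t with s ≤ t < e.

B

Timeline: | D 0-3 | E 3-6 | D 6-9 | B 9-12 | E 12-14 | A 14-15 | C 15-18 | D 18-21 | B 21-24 | C 24-27 | D 27-28 | B 28-31 | C 31-34 | B 34-35 |
Completion: A=15  B=35  C=34  D=28  E=14
Turnaround (C−A): A=6  B=31  C=25  D=28  E=12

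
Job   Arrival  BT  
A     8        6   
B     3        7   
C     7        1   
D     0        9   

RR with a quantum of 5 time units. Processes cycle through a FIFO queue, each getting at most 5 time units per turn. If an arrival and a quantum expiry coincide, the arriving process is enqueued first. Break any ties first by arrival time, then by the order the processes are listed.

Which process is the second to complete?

C

Timeline: | D 0-5 | B 5-10 | D 10-14 | C 14-15 | A 15-20 | B 20-22 | A 22-23 |
Completion: A=23  B=22  C=15  D=14
Turnaround (C−A): A=15  B=19  C=8  D=14
Finish order: D → C → B → A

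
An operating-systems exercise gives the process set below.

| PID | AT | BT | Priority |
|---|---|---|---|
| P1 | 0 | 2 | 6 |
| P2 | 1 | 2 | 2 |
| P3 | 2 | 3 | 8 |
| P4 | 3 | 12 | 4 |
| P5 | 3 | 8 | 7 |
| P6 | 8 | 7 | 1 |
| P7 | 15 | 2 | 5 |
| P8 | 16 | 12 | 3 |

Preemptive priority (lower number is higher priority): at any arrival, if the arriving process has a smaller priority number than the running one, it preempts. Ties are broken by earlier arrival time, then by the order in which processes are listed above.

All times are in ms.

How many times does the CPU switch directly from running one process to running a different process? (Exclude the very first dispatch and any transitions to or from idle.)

Gantt: | P1 0-1 | P2 1-3 | P4 3-8 | P6 8-15 | P4 15-16 | P8 16-28 | P4 28-34 | P7 34-36 | P1 36-37 | P5 37-45 | P3 45-48 |
Completion: P1=37  P2=3  P3=48  P4=34  P5=45  P6=15  P7=36  P8=28
Turnaround (C−A): P1=37  P2=2  P3=46  P4=31  P5=42  P6=7  P7=21  P8=12

10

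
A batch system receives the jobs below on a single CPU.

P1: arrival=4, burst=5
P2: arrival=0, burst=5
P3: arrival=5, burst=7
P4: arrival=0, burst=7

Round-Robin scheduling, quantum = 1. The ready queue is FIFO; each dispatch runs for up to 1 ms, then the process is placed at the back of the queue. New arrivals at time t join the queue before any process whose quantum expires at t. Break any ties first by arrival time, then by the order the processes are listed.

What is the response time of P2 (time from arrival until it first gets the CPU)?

0

Gantt: | P2 0-1 | P4 1-2 | P2 2-3 | P4 3-4 | P2 4-5 | P1 5-6 | P4 6-7 | P3 7-8 | P2 8-9 | P1 9-10 | P4 10-11 | P3 11-12 | P2 12-13 | P1 13-14 | P4 14-15 | P3 15-16 | P1 16-17 | P4 17-18 | P3 18-19 | P1 19-20 | P4 20-21 | P3 21-24 |
Completion: P1=20  P2=13  P3=24  P4=21
Response(P2) = first start − arrival = 0 − 0 = 0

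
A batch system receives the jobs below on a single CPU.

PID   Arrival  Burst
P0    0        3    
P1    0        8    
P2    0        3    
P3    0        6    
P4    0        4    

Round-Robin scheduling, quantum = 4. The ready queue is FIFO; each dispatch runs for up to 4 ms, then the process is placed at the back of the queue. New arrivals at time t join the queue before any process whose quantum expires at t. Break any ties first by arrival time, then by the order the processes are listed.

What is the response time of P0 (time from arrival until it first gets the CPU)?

Gantt: | P0 0-3 | P1 3-7 | P2 7-10 | P3 10-14 | P4 14-18 | P1 18-22 | P3 22-24 |
Completion: P0=3  P1=22  P2=10  P3=24  P4=18
Response(P0) = first start − arrival = 0 − 0 = 0

0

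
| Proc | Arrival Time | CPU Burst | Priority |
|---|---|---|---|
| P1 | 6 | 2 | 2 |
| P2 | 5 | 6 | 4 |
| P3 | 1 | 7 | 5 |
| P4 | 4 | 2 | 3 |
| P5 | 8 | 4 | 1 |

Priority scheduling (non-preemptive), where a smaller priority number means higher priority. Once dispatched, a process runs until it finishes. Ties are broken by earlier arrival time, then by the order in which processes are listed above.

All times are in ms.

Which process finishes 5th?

P2

Timeline: | idle 0-1 | P3 1-8 | P5 8-12 | P1 12-14 | P4 14-16 | P2 16-22 |
Completion: P1=14  P2=22  P3=8  P4=16  P5=12
Turnaround (C−A): P1=8  P2=17  P3=7  P4=12  P5=4
Finish order: P3 → P5 → P1 → P4 → P2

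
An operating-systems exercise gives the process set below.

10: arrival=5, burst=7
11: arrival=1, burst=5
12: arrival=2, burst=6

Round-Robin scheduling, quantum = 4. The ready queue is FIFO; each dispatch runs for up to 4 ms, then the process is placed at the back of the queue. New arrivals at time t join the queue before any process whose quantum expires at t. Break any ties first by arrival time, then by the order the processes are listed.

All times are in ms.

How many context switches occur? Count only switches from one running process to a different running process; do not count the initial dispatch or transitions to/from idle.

5

Timeline: | idle 0-1 | 11 1-5 | 12 5-9 | 10 9-13 | 11 13-14 | 12 14-16 | 10 16-19 |
Completion: 10=19  11=14  12=16
Turnaround (C−A): 10=14  11=13  12=14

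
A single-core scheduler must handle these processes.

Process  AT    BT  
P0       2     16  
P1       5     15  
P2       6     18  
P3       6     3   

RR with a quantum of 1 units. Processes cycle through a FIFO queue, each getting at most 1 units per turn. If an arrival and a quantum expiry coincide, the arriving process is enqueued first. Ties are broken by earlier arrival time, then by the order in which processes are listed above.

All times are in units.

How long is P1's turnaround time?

Timeline: | idle 0-2 | P0 2-5 | P1 5-6 | P0 6-7 | P2 7-8 | P3 8-9 | P1 9-10 | P0 10-11 | P2 11-12 | P3 12-13 | P1 13-14 | P0 14-15 | P2 15-16 | P3 16-17 | P1 17-18 | P0 18-19 | P2 19-20 | P1 20-21 | P0 21-22 | P2 22-23 | P1 23-24 | P0 24-25 | P2 25-26 | P1 26-27 | P0 27-28 | P2 28-29 | P1 29-30 | P0 30-31 | P2 31-32 | P1 32-33 | P0 33-34 | P2 34-35 | P1 35-36 | P0 36-37 | P2 37-38 | P1 38-39 | P0 39-40 | P2 40-41 | P1 41-42 | P0 42-43 | P2 43-44 | P1 44-45 | P0 45-46 | P2 46-47 | P1 47-48 | P2 48-49 | P1 49-50 | P2 50-54 |
Completion: P0=46  P1=50  P2=54  P3=17
Turnaround (C−A): P0=44  P1=45  P2=48  P3=11
Turnaround(P1) = completion − arrival = 50 − 5 = 45

45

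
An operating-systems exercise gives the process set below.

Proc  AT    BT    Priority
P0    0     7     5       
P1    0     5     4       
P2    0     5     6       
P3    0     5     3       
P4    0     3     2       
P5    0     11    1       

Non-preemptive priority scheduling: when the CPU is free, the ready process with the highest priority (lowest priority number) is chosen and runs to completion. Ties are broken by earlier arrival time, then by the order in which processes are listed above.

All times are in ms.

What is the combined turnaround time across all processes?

Timeline: | P5 0-11 | P4 11-14 | P3 14-19 | P1 19-24 | P0 24-31 | P2 31-36 |
Completion: P0=31  P1=24  P2=36  P3=19  P4=14  P5=11
Turnaround (C−A): P0=31  P1=24  P2=36  P3=19  P4=14  P5=11
Turnaround = completion − arrival: P0=31, P1=24, P2=36, P3=19, P4=14, P5=11
Total turnaround = 31 + 24 + 36 + 19 + 14 + 11 = 135

135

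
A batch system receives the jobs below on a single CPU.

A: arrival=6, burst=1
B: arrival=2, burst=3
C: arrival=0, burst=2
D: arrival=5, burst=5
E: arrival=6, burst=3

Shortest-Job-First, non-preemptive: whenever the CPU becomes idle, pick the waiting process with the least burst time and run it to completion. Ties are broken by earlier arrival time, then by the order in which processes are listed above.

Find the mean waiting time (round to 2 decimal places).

1.80

Gantt: | C 0-2 | B 2-5 | D 5-10 | A 10-11 | E 11-14 |
Completion: A=11  B=5  C=2  D=10  E=14
Waiting times: A=4, B=0, C=0, D=0, E=5
Average waiting = (4+0+0+0+5) / 5 = 9/5 = 1.80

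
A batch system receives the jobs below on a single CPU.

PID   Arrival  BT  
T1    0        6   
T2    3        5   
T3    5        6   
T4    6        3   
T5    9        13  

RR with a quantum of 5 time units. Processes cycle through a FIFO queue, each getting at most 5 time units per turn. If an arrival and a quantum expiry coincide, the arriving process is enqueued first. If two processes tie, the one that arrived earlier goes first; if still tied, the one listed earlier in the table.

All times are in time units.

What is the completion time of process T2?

Timeline: | T1 0-5 | T2 5-10 | T3 10-15 | T1 15-16 | T4 16-19 | T5 19-24 | T3 24-25 | T5 25-33 |
Completion: T1=16  T2=10  T3=25  T4=19  T5=33

10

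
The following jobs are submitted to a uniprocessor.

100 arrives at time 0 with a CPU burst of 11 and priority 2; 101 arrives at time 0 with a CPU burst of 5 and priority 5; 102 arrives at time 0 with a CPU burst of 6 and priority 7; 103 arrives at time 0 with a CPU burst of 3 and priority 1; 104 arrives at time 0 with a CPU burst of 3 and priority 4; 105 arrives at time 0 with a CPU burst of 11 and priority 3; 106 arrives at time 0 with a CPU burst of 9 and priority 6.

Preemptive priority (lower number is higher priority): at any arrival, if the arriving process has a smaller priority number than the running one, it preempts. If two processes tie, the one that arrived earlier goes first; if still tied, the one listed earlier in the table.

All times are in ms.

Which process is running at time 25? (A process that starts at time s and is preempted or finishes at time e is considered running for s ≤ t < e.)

Gantt: | 103 0-3 | 100 3-14 | 105 14-25 | 104 25-28 | 101 28-33 | 106 33-42 | 102 42-48 |
Completion: 100=14  101=33  102=48  103=3  104=28  105=25  106=42
Turnaround (C−A): 100=14  101=33  102=48  103=3  104=28  105=25  106=42

104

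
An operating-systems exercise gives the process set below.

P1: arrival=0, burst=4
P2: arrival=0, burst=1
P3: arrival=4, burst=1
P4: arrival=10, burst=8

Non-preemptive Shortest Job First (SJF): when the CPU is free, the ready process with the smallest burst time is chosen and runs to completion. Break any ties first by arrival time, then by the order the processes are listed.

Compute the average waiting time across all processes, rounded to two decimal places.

0.50

Schedule: | P2 0-1 | P1 1-5 | P3 5-6 | idle 6-10 | P4 10-18 |
Completion: P1=5  P2=1  P3=6  P4=18
Turnaround (C−A): P1=5  P2=1  P3=2  P4=8
Waiting times: P1=1, P2=0, P3=1, P4=0
Average waiting = (1+0+1+0) / 4 = 2/4 = 0.50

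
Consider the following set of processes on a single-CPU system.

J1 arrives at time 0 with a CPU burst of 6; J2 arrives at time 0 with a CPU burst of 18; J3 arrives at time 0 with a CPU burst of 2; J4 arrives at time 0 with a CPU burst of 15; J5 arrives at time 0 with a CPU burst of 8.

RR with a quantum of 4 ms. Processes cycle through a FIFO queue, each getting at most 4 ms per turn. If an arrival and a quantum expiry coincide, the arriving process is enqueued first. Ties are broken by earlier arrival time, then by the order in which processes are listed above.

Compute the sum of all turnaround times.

158

Schedule: | J1 0-4 | J2 4-8 | J3 8-10 | J4 10-14 | J5 14-18 | J1 18-20 | J2 20-24 | J4 24-28 | J5 28-32 | J2 32-36 | J4 36-40 | J2 40-44 | J4 44-47 | J2 47-49 |
Completion: J1=20  J2=49  J3=10  J4=47  J5=32
Turnaround = completion − arrival: J1=20, J2=49, J3=10, J4=47, J5=32
Total turnaround = 20 + 49 + 10 + 47 + 32 = 158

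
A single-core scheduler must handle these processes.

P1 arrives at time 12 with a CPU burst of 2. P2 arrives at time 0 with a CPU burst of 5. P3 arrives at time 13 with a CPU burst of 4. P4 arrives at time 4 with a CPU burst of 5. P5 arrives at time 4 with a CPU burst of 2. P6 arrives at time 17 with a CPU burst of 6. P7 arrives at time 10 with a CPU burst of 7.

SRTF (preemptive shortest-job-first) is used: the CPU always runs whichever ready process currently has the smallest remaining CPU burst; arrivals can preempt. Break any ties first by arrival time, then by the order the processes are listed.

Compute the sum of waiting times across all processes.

20

Schedule: | P2 0-5 | P5 5-7 | P4 7-12 | P1 12-14 | P3 14-18 | P6 18-24 | P7 24-31 |
Completion: P1=14  P2=5  P3=18  P4=12  P5=7  P6=24  P7=31
Waiting = turnaround − burst: P1=0, P2=0, P3=1, P4=3, P5=1, P6=1, P7=14
Total waiting = 0 + 0 + 1 + 3 + 1 + 1 + 14 = 20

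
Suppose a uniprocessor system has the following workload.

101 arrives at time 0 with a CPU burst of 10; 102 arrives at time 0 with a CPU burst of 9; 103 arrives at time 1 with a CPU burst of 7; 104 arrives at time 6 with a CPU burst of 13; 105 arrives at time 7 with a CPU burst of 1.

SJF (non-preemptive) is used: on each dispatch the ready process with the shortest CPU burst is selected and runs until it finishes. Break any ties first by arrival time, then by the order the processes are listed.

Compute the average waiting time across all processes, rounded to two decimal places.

9.80

Timeline: | 102 0-9 | 105 9-10 | 103 10-17 | 101 17-27 | 104 27-40 |
Completion: 101=27  102=9  103=17  104=40  105=10
Turnaround (C−A): 101=27  102=9  103=16  104=34  105=3
Waiting times: 101=17, 102=0, 103=9, 104=21, 105=2
Average waiting = (17+0+9+21+2) / 5 = 49/5 = 9.80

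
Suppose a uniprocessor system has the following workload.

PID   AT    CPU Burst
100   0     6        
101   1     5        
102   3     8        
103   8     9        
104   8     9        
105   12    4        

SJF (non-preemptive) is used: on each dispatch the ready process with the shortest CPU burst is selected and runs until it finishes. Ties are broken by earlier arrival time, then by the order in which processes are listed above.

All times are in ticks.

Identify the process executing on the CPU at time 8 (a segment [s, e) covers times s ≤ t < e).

101

Schedule: | 100 0-6 | 101 6-11 | 102 11-19 | 105 19-23 | 103 23-32 | 104 32-41 |
Completion: 100=6  101=11  102=19  103=32  104=41  105=23
Turnaround (C−A): 100=6  101=10  102=16  103=24  104=33  105=11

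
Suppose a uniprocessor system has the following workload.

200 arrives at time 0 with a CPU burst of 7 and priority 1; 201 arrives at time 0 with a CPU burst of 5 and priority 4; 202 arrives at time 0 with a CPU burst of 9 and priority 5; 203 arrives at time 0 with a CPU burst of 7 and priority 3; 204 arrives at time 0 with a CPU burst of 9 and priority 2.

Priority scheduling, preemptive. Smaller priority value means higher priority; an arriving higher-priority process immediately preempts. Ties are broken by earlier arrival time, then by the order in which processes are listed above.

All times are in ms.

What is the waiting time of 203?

16

Timeline: | 200 0-7 | 204 7-16 | 203 16-23 | 201 23-28 | 202 28-37 |
Completion: 200=7  201=28  202=37  203=23  204=16
Waiting(203) = turnaround − burst = 23 − 7 = 16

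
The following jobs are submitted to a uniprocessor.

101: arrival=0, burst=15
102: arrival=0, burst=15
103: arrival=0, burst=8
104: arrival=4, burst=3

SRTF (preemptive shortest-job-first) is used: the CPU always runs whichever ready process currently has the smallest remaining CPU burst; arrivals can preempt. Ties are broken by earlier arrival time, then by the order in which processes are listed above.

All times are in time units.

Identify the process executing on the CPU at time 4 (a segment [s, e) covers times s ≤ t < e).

Timeline: | 103 0-4 | 104 4-7 | 103 7-11 | 101 11-26 | 102 26-41 |
Completion: 101=26  102=41  103=11  104=7
Turnaround (C−A): 101=26  102=41  103=11  104=3

104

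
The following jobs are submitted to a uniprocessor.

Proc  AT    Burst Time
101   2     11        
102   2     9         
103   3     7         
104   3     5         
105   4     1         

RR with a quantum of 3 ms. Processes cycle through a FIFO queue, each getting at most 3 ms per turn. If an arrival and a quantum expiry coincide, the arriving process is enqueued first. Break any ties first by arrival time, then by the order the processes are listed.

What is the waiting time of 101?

22

Schedule: | idle 0-2 | 101 2-5 | 102 5-8 | 103 8-11 | 104 11-14 | 105 14-15 | 101 15-18 | 102 18-21 | 103 21-24 | 104 24-26 | 101 26-29 | 102 29-32 | 103 32-33 | 101 33-35 |
Completion: 101=35  102=32  103=33  104=26  105=15
Turnaround (C−A): 101=33  102=30  103=30  104=23  105=11
Waiting(101) = turnaround − burst = 33 − 11 = 22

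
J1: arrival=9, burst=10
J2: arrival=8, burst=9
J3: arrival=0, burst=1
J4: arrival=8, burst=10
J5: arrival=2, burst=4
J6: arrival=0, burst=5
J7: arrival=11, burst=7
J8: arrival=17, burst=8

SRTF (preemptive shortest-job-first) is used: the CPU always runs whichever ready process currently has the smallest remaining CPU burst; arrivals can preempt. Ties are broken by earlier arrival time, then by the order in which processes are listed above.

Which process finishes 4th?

J7

Schedule: | J3 0-1 | J6 1-6 | J5 6-10 | J2 10-11 | J7 11-18 | J2 18-26 | J8 26-34 | J4 34-44 | J1 44-54 |
Completion: J1=54  J2=26  J3=1  J4=44  J5=10  J6=6  J7=18  J8=34
Turnaround (C−A): J1=45  J2=18  J3=1  J4=36  J5=8  J6=6  J7=7  J8=17
Finish order: J3 → J6 → J5 → J7 → J2 → J8 → J4 → J1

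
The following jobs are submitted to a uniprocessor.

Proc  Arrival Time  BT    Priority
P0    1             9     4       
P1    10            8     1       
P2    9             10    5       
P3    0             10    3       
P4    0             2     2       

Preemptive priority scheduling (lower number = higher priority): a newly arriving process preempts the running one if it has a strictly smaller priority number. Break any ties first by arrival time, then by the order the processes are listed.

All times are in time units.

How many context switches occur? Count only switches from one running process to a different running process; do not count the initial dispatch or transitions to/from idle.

Schedule: | P4 0-2 | P3 2-10 | P1 10-18 | P3 18-20 | P0 20-29 | P2 29-39 |
Completion: P0=29  P1=18  P2=39  P3=20  P4=2
Turnaround (C−A): P0=28  P1=8  P2=30  P3=20  P4=2

5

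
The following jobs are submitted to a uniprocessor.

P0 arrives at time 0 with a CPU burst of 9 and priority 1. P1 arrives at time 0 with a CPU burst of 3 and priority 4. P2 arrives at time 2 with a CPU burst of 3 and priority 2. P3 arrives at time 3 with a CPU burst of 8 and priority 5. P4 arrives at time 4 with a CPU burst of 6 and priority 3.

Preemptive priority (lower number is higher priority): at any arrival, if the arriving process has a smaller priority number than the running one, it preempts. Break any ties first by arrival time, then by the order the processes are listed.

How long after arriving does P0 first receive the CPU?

Gantt: | P0 0-9 | P2 9-12 | P4 12-18 | P1 18-21 | P3 21-29 |
Completion: P0=9  P1=21  P2=12  P3=29  P4=18
Response(P0) = first start − arrival = 0 − 0 = 0

0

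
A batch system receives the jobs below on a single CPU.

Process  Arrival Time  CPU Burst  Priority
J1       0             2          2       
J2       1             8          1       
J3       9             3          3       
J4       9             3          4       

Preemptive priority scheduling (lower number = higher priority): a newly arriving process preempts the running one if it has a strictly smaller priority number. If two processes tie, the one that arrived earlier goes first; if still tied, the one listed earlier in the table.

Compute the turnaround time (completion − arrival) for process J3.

4

Gantt: | J1 0-1 | J2 1-9 | J1 9-10 | J3 10-13 | J4 13-16 |
Completion: J1=10  J2=9  J3=13  J4=16
Turnaround(J3) = completion − arrival = 13 − 9 = 4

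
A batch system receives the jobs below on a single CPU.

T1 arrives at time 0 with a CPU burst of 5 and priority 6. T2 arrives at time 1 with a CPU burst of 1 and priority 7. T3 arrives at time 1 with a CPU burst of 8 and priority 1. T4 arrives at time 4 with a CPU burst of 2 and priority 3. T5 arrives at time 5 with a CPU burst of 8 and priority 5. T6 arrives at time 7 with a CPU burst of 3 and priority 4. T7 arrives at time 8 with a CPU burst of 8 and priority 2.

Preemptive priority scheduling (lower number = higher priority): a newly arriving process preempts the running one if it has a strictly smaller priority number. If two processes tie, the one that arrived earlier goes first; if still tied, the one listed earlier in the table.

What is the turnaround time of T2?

34

Schedule: | T1 0-1 | T3 1-9 | T7 9-17 | T4 17-19 | T6 19-22 | T5 22-30 | T1 30-34 | T2 34-35 |
Completion: T1=34  T2=35  T3=9  T4=19  T5=30  T6=22  T7=17
Turnaround (C−A): T1=34  T2=34  T3=8  T4=15  T5=25  T6=15  T7=9
Turnaround(T2) = completion − arrival = 35 − 1 = 34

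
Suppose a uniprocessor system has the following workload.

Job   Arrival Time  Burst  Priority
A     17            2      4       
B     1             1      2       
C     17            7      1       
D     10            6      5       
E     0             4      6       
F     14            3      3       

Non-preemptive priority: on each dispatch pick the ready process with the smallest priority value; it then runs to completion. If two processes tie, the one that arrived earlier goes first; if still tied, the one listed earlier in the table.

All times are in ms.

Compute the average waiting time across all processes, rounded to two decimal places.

Gantt: | E 0-4 | B 4-5 | idle 5-10 | D 10-16 | F 16-19 | C 19-26 | A 26-28 |
Completion: A=28  B=5  C=26  D=16  E=4  F=19
Turnaround (C−A): A=11  B=4  C=9  D=6  E=4  F=5
Waiting times: A=9, B=3, C=2, D=0, E=0, F=2
Average waiting = (9+3+2+0+0+2) / 6 = 16/6 = 2.67

2.67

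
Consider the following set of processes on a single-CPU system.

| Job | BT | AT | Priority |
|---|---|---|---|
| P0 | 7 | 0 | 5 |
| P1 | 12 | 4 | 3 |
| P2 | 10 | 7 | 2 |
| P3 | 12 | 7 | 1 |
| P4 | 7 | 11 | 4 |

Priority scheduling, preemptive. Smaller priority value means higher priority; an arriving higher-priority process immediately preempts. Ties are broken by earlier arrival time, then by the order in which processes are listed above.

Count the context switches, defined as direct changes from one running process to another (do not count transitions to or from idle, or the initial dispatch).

Timeline: | P0 0-4 | P1 4-7 | P3 7-19 | P2 19-29 | P1 29-38 | P4 38-45 | P0 45-48 |
Completion: P0=48  P1=38  P2=29  P3=19  P4=45

6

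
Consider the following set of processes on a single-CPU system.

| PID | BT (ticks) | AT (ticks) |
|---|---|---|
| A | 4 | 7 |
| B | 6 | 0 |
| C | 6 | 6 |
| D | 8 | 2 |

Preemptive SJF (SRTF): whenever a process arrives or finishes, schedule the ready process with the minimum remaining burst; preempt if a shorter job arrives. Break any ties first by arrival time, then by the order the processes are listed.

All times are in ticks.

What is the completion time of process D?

24

Schedule: | B 0-6 | C 6-7 | A 7-11 | C 11-16 | D 16-24 |
Completion: A=11  B=6  C=16  D=24
Turnaround (C−A): A=4  B=6  C=10  D=22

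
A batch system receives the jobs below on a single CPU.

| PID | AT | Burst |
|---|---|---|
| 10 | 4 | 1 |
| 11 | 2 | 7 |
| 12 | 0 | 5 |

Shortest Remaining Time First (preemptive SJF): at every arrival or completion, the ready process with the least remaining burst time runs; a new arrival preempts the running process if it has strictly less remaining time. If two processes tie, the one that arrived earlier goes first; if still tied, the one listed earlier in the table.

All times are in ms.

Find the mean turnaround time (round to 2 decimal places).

6.00

Timeline: | 12 0-5 | 10 5-6 | 11 6-13 |
Completion: 10=6  11=13  12=5
Turnaround times: 10=2, 11=11, 12=5
Average turnaround = (2+11+5) / 3 = 18/3 = 6.00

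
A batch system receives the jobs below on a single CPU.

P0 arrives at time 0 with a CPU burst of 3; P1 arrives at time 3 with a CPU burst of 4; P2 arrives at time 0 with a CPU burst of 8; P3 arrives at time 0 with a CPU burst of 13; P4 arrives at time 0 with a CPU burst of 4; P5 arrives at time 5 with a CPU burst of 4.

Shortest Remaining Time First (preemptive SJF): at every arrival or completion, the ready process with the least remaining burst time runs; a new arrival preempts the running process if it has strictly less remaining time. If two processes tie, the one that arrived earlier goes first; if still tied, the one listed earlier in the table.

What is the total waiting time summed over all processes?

51

Gantt: | P0 0-3 | P4 3-7 | P1 7-11 | P5 11-15 | P2 15-23 | P3 23-36 |
Completion: P0=3  P1=11  P2=23  P3=36  P4=7  P5=15
Turnaround (C−A): P0=3  P1=8  P2=23  P3=36  P4=7  P5=10
Waiting = turnaround − burst: P0=0, P1=4, P2=15, P3=23, P4=3, P5=6
Total waiting = 0 + 4 + 15 + 23 + 3 + 6 = 51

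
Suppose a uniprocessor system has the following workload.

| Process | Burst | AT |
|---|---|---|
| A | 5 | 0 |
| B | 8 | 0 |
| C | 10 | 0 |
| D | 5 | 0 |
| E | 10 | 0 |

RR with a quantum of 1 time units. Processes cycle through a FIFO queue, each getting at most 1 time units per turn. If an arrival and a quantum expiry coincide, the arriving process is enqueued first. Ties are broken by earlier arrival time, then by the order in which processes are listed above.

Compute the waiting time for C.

27

Gantt: | A 0-1 | B 1-2 | C 2-3 | D 3-4 | E 4-5 | A 5-6 | B 6-7 | C 7-8 | D 8-9 | E 9-10 | A 10-11 | B 11-12 | C 12-13 | D 13-14 | E 14-15 | A 15-16 | B 16-17 | C 17-18 | D 18-19 | E 19-20 | A 20-21 | B 21-22 | C 22-23 | D 23-24 | E 24-25 | B 25-26 | C 26-27 | E 27-28 | B 28-29 | C 29-30 | E 30-31 | B 31-32 | C 32-33 | E 33-34 | C 34-35 | E 35-36 | C 36-37 | E 37-38 |
Completion: A=21  B=32  C=37  D=24  E=38
Waiting(C) = turnaround − burst = 37 − 10 = 27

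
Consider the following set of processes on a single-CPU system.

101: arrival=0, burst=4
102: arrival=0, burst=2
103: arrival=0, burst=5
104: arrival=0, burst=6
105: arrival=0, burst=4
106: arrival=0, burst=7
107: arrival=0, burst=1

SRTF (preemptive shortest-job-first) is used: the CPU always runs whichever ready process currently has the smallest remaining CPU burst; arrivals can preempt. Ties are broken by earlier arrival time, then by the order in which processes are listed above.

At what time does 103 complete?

Timeline: | 107 0-1 | 102 1-3 | 101 3-7 | 105 7-11 | 103 11-16 | 104 16-22 | 106 22-29 |
Completion: 101=7  102=3  103=16  104=22  105=11  106=29  107=1
Turnaround (C−A): 101=7  102=3  103=16  104=22  105=11  106=29  107=1

16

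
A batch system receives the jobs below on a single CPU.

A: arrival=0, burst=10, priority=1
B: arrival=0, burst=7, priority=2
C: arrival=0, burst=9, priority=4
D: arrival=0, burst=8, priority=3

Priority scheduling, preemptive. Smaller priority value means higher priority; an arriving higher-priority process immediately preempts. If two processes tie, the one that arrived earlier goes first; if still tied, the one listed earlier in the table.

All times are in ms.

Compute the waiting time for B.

Timeline: | A 0-10 | B 10-17 | D 17-25 | C 25-34 |
Completion: A=10  B=17  C=34  D=25
Waiting(B) = turnaround − burst = 17 − 7 = 10

10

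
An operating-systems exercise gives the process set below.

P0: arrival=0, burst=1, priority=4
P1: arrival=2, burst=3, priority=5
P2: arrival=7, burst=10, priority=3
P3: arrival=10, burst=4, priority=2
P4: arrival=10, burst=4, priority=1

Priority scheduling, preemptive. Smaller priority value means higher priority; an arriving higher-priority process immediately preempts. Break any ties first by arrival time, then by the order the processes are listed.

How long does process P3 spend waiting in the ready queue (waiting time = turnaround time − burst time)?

4

Schedule: | P0 0-1 | idle 1-2 | P1 2-5 | idle 5-7 | P2 7-10 | P4 10-14 | P3 14-18 | P2 18-25 |
Completion: P0=1  P1=5  P2=25  P3=18  P4=14
Waiting(P3) = turnaround − burst = 8 − 4 = 4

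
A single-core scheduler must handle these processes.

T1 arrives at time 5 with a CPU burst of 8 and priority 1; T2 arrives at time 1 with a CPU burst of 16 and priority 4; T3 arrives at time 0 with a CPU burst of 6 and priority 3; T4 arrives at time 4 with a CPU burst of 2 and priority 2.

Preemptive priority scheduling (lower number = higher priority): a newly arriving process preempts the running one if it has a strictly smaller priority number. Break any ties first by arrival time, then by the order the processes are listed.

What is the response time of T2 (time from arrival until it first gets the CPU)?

15

Schedule: | T3 0-4 | T4 4-5 | T1 5-13 | T4 13-14 | T3 14-16 | T2 16-32 |
Completion: T1=13  T2=32  T3=16  T4=14
Turnaround (C−A): T1=8  T2=31  T3=16  T4=10
Response(T2) = first start − arrival = 16 − 1 = 15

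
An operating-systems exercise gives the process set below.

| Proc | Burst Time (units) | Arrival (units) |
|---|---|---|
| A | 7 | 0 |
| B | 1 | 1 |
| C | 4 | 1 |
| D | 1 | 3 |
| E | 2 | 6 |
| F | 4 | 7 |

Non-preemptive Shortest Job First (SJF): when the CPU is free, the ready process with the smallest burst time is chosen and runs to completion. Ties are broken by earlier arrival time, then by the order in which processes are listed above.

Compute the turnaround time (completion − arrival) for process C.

14

Schedule: | A 0-7 | B 7-8 | D 8-9 | E 9-11 | C 11-15 | F 15-19 |
Completion: A=7  B=8  C=15  D=9  E=11  F=19
Turnaround (C−A): A=7  B=7  C=14  D=6  E=5  F=12
Turnaround(C) = completion − arrival = 15 − 1 = 14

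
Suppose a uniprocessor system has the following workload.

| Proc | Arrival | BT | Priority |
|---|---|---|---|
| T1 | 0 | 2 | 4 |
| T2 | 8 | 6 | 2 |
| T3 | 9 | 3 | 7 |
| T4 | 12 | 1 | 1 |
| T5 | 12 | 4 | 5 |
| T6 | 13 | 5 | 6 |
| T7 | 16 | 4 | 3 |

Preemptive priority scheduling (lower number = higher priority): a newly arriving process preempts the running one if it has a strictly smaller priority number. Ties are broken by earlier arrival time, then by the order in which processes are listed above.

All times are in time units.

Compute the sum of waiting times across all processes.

37

Gantt: | T1 0-2 | idle 2-8 | T2 8-12 | T4 12-13 | T2 13-15 | T5 15-16 | T7 16-20 | T5 20-23 | T6 23-28 | T3 28-31 |
Completion: T1=2  T2=15  T3=31  T4=13  T5=23  T6=28  T7=20
Turnaround (C−A): T1=2  T2=7  T3=22  T4=1  T5=11  T6=15  T7=4
Waiting = turnaround − burst: T1=0, T2=1, T3=19, T4=0, T5=7, T6=10, T7=0
Total waiting = 0 + 1 + 19 + 0 + 7 + 10 + 0 = 37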